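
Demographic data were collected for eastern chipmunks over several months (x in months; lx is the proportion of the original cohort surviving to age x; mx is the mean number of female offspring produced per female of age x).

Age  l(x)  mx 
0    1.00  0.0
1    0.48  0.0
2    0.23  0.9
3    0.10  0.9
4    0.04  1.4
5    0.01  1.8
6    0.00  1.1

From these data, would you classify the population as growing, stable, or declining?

declining

R0 = Σ lx·mx = 0 + 0 + 0.207 + 0.09 + 0.056 + 0.018 + 0 = 0.371
R0 < 1, so the population is declining.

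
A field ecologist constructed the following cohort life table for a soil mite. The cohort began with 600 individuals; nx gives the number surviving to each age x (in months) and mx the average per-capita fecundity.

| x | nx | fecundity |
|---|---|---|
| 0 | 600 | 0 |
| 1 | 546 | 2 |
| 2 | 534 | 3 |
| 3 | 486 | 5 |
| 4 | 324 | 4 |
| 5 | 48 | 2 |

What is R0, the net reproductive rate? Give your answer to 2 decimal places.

10.86

lx = nx/n0 = nx/600: 1, 0.91, 0.89, 0.81, 0.54, 0.08
lx·mx by age: 0, 1.82, 2.67, 4.05, 2.16, 0.16
R0 = Σ lx·mx = 10.86 → 10.86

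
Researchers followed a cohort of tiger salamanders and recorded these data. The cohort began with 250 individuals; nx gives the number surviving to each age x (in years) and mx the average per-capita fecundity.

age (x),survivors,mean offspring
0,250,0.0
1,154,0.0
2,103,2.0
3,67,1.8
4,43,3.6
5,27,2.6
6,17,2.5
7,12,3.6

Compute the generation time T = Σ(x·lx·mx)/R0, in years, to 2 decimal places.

3.61

lx = nx/n0 = nx/250: 1, 0.616, 0.412, 0.268, 0.172, 0.108, 0.068, 0.048
lx·mx: 0, 0, 0.824, 0.4824, 0.6192, 0.2808, 0.17, 0.1728 → R0 = 2.5492
x·lx·mx: 0, 0, 1.648, 1.4472, 2.4768, 1.404, 1.02, 1.2096 → Σ = 9.2056
T = 9.2056 / 2.5492 = 3.611172… → 3.61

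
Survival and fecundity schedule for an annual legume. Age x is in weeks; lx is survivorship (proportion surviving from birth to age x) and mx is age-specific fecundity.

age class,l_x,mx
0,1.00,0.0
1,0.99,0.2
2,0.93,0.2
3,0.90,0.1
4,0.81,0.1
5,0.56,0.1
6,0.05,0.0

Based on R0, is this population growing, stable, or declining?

R0 = Σ lx·mx = 0 + 0.198 + 0.186 + 0.09 + 0.081 + 0.056 + 0 = 0.611
R0 < 1, so the population is declining.

declining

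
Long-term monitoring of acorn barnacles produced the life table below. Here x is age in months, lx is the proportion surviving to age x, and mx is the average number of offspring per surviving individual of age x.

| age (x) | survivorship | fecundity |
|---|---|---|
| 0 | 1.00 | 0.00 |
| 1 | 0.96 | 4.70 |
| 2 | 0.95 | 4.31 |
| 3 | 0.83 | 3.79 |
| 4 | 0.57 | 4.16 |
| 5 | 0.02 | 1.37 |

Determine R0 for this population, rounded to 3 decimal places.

14.151

lx·mx by age: 0, 4.512, 4.0945, 3.1457, 2.3712, 0.0274
R0 = Σ lx·mx = 14.1508 → 14.151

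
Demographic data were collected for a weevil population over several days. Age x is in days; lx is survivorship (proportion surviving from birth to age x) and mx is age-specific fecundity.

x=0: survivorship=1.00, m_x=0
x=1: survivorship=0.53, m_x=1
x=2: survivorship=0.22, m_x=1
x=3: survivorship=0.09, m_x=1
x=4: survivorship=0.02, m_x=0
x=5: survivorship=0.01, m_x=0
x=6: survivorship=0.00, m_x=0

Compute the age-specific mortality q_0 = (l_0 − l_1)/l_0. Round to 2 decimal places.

q_0 = (l_0 − l_1) / l_0 = (1 − 0.53) / 1
     = 0.47 / 1 = 0.47 → 0.47

0.47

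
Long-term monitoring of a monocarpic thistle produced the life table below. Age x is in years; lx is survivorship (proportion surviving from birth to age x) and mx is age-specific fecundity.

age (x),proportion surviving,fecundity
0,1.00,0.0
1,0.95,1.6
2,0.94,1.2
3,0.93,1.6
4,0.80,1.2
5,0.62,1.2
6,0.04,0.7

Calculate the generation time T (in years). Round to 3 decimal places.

2.721

lx·mx: 0, 1.52, 1.128, 1.488, 0.96, 0.744, 0.028 → R0 = 5.868
x·lx·mx: 0, 1.52, 2.256, 4.464, 3.84, 3.72, 0.168 → Σ = 15.968
T = 15.968 / 5.868 = 2.7212… → 2.721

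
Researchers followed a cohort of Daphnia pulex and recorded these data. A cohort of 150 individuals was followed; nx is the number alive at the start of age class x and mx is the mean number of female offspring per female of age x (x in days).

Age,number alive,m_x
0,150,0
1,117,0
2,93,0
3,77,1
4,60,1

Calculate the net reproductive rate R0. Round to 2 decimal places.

lx = nx/n0 = nx/150: 1, 0.78, 0.62, 0.51333…, 0.4
lx·mx by age: 0, 0, 0, 0.513333…, 0.4
R0 = Σ lx·mx = 0.913333… → 0.91

0.91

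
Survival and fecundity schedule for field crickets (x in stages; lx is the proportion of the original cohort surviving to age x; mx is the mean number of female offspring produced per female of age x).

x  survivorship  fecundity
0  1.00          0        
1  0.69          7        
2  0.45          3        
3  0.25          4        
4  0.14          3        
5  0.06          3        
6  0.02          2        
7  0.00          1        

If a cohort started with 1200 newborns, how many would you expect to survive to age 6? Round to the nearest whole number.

24

Expected survivors = N0 · l_6 = 1200 × 0.02 = 24 → 24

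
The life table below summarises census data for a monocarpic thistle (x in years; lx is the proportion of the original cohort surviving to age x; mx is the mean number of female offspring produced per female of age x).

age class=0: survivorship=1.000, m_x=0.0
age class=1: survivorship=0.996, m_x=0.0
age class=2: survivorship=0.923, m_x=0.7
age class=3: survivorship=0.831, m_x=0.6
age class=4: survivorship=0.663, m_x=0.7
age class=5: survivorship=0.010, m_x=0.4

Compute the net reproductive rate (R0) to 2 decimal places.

1.61

lx·mx by age: 0, 0, 0.6461, 0.4986, 0.4641, 0.004
R0 = Σ lx·mx = 1.6128 → 1.61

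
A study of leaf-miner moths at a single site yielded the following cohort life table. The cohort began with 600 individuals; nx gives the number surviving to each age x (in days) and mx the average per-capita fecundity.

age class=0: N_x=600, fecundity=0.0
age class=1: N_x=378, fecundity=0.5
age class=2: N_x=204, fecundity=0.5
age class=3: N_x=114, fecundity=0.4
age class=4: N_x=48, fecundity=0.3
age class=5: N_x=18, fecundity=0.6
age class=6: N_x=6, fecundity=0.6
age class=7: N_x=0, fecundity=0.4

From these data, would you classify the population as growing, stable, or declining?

lx = nx/n0 = nx/600: 1, 0.63, 0.34, 0.19, 0.08, 0.03, 0.01, 0
R0 = Σ lx·mx = 0 + 0.315 + 0.17 + 0.076 + 0.024 + 0.018 + 0.006 + 0 = 0.609
R0 < 1, so the population is declining.

declining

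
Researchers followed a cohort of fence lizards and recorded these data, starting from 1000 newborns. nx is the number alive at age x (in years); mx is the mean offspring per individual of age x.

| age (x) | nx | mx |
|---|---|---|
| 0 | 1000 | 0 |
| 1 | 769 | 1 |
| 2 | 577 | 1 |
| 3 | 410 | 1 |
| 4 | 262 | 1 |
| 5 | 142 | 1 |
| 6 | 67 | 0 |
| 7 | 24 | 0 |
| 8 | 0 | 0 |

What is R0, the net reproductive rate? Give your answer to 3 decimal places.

lx = nx/n0 = nx/1000: 1, 0.769, 0.577, 0.41, 0.262, 0.142, 0.067, 0.024, 0
lx·mx by age: 0, 0.769, 0.577, 0.41, 0.262, 0.142, 0, 0, 0
R0 = Σ lx·mx = 2.16 → 2.160

2.160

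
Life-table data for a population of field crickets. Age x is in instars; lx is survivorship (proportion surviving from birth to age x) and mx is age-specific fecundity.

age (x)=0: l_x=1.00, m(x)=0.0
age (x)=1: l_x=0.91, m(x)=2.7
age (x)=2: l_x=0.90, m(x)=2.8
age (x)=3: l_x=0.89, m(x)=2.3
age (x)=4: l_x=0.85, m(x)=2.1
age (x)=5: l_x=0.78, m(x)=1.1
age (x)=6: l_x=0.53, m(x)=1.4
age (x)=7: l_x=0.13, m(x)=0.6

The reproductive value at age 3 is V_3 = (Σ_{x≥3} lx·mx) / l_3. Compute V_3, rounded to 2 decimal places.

6.19

lx·mx for x ≥ 3: 2.047, 1.785, 0.858, 0.742, 0.078 → sum = 5.51
V_3 = 5.51 / l_3 = 5.51 / 0.89 = 6.191011… → 6.19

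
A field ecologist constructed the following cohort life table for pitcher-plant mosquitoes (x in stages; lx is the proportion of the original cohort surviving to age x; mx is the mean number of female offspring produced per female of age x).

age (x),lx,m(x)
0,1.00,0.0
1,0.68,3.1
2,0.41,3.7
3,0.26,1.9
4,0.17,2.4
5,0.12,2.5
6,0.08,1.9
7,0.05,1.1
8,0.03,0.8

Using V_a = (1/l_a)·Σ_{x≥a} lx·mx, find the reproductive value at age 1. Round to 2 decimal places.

7.44

lx·mx for x ≥ 1: 2.108, 1.517, 0.494, 0.408, 0.3, 0.152, 0.055, 0.024 → sum = 5.058
V_1 = 5.058 / l_1 = 5.058 / 0.68 = 7.438235… → 7.44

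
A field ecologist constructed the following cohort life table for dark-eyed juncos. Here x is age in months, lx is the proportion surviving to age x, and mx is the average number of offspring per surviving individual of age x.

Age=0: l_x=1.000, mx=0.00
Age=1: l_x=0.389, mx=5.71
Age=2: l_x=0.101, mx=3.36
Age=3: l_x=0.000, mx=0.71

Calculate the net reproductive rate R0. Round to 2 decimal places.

lx·mx by age: 0, 2.22119, 0.33936, 0
R0 = Σ lx·mx = 2.56055 → 2.56

2.56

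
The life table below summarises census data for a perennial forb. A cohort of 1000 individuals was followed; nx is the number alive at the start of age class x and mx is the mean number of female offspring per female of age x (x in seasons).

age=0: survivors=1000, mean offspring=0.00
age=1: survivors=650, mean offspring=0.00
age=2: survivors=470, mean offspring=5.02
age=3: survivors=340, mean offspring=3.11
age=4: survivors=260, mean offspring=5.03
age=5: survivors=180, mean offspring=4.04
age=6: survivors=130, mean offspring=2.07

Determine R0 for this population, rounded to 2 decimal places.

5.72

lx = nx/n0 = nx/1000: 1, 0.65, 0.47, 0.34, 0.26, 0.18, 0.13
lx·mx by age: 0, 0, 2.3594, 1.0574, 1.3078, 0.7272, 0.2691
R0 = Σ lx·mx = 5.7209 → 5.72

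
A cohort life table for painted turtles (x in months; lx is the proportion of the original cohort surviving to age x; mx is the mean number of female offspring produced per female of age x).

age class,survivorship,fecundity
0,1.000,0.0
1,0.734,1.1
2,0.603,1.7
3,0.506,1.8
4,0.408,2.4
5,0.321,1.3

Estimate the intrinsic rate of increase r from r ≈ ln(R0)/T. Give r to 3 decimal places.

R0 = Σ lx·mx = 0 + 0.8074 + 1.0251 + 0.9108 + 0.9792 + 0.4173 = 4.1398
Σ x·lx·mx = 11.5933; T = 11.5933/4.1398 = 2.80045…
r ≈ ln(R0)/T = ln(4.1398)/2.80045… = 0.50729… → 0.507

0.507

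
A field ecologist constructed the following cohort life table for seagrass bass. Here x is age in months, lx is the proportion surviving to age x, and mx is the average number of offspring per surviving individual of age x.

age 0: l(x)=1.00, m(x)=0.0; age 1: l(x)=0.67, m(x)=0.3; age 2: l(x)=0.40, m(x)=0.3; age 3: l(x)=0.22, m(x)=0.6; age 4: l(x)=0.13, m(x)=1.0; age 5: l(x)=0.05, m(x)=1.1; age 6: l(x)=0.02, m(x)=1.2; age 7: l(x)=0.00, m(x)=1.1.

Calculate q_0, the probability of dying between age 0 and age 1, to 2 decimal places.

q_0 = (l_0 − l_1) / l_0 = (1 − 0.67) / 1
     = 0.33 / 1 = 0.33 → 0.33

0.33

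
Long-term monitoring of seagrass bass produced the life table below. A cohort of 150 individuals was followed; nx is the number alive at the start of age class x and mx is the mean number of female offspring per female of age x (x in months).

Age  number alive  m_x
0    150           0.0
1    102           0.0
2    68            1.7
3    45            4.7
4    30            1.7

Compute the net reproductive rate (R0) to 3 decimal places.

lx = nx/n0 = nx/150: 1, 0.68, 0.45333…, 0.3, 0.2
lx·mx by age: 0, 0, 0.770667…, 1.41, 0.34
R0 = Σ lx·mx = 2.520667… → 2.521

2.521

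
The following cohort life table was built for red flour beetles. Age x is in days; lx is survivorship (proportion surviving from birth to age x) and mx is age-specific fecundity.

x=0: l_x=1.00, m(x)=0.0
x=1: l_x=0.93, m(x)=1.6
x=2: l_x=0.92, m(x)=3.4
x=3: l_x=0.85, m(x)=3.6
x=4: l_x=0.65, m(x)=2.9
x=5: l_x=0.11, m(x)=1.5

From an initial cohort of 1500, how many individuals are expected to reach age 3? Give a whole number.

Expected survivors = N0 · l_3 = 1500 × 0.85 = 1275 → 1275

1275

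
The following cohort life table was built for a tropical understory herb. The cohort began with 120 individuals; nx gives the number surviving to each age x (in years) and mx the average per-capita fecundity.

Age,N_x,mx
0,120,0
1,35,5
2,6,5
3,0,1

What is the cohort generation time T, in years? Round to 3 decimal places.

lx = nx/n0 = nx/120: 1, 0.29167…, 0.05, 0
lx·mx: 0, 1.458333…, 0.25, 0 → R0 = 1.708333…
x·lx·mx: 0, 1.458333…, 0.5, 0 → Σ = 1.958333…
T = 1.958333… / 1.708333… = 1.146341… → 1.146

1.146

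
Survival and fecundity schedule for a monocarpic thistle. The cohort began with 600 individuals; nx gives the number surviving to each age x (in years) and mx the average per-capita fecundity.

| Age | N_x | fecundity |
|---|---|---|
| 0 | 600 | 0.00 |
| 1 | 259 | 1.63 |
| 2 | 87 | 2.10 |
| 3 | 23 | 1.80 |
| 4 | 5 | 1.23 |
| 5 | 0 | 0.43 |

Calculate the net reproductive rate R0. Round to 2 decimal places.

lx = nx/n0 = nx/600: 1, 0.43167…, 0.145, 0.03833…, 0.00833…, 0
lx·mx by age: 0, 0.703617…, 0.3045, 0.069…, 0.01025…, 0
R0 = Σ lx·mx = 1.087367… → 1.09

1.09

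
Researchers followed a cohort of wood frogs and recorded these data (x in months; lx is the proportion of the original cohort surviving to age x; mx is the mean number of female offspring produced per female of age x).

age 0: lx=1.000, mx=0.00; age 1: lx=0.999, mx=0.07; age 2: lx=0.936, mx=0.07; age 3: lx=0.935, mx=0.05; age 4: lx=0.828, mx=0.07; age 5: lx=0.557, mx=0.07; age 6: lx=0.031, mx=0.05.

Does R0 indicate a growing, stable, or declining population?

declining

R0 = Σ lx·mx = 0 + 0.06993 + 0.06552 + 0.04675 + 0.05796 + 0.03899 + 0.00155 = 0.2807
R0 < 1, so the population is declining.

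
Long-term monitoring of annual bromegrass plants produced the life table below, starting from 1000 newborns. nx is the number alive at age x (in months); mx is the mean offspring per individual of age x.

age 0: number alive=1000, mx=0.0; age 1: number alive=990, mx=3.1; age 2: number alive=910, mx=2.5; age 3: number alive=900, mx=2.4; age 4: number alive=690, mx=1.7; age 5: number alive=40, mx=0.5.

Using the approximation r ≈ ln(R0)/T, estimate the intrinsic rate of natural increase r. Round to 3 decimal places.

lx = nx/n0 = nx/1000: 1, 0.99, 0.91, 0.9, 0.69, 0.04
R0 = Σ lx·mx = 0 + 3.069 + 2.275 + 2.16 + 1.173 + 0.02 = 8.697
Σ x·lx·mx = 18.891; T = 18.891/8.697 = 2.17213…
r ≈ ln(R0)/T = ln(8.697)/2.17213… = 0.99579… → 0.996

0.996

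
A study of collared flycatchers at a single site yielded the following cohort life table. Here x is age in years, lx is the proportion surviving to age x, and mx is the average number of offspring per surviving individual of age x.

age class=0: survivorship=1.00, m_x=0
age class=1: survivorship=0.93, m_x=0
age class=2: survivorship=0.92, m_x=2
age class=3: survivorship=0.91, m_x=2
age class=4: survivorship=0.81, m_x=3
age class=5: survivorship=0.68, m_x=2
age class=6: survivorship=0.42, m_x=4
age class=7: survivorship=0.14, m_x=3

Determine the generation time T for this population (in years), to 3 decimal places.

lx·mx: 0, 0, 1.84, 1.82, 2.43, 1.36, 1.68, 0.42 → R0 = 9.55
x·lx·mx: 0, 0, 3.68, 5.46, 9.72, 6.8, 10.08, 2.94 → Σ = 38.68
T = 38.68 / 9.55 = 4.050262… → 4.050

4.050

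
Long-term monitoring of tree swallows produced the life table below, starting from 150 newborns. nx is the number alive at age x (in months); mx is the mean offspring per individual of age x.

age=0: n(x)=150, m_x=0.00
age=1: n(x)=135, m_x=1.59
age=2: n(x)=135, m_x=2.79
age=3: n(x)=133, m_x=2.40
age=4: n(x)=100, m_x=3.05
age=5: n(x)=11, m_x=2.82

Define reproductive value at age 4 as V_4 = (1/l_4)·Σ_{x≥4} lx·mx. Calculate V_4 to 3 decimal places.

lx = nx/n0 = nx/150: 1, 0.9, 0.9, 0.88667…, 0.66667…, 0.07333…
lx·mx for x ≥ 4: 2.033333…, 0.2068… → sum = 2.240133…
V_4 = 2.240133… / l_4 = 2.240133… / 0.666667… = 3.3602… → 3.360

3.360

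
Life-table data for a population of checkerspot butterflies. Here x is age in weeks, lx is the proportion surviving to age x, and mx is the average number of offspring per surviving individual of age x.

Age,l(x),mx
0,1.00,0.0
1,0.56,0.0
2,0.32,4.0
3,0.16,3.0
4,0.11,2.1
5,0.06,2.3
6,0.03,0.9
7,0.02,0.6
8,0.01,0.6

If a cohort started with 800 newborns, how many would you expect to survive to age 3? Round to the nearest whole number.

Expected survivors = N0 · l_3 = 800 × 0.16 = 128 → 128

128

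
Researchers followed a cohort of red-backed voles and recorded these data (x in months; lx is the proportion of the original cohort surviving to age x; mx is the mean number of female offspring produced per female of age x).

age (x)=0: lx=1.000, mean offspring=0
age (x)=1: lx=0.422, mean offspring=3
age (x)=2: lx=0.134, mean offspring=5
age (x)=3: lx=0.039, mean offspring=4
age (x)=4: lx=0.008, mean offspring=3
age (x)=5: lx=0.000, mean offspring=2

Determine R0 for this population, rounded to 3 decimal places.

lx·mx by age: 0, 1.266, 0.67, 0.156, 0.024, 0
R0 = Σ lx·mx = 2.116 → 2.116

2.116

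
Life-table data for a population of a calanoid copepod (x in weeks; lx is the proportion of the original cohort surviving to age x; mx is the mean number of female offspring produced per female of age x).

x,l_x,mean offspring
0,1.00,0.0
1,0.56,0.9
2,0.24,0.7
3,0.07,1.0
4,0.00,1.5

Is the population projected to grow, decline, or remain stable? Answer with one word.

declining

R0 = Σ lx·mx = 0 + 0.504 + 0.168 + 0.07 + 0 = 0.742
R0 < 1, so the population is declining.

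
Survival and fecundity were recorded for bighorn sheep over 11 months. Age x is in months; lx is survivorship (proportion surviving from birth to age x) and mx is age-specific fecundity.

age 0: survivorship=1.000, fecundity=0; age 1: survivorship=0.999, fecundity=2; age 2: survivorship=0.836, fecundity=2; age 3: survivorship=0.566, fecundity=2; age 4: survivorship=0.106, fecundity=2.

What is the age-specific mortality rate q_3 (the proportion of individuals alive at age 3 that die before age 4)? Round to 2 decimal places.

q_3 = (l_3 − l_4) / l_3 = (0.566 − 0.106) / 0.566
     = 0.46 / 0.566 = 0.812721… → 0.81

0.81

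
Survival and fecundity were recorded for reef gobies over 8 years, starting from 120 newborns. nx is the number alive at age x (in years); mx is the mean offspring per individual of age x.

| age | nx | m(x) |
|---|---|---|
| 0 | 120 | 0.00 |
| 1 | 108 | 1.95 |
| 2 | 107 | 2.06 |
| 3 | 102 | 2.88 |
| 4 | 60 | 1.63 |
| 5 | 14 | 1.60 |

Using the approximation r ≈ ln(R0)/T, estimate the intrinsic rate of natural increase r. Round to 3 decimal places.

0.810

lx = nx/n0 = nx/120: 1, 0.9, 0.89167…, 0.85, 0.5, 0.11667…
R0 = Σ lx·mx = 0 + 1.755 + 1.83683… + 2.448 + 0.815 + 0.18667… = 7.0415…
Σ x·lx·mx = 16.966…; T = 16.966…/7.0415… = 2.40943…
r ≈ ln(R0)/T = ln(7.0415…)/2.40943… = 0.81008… → 0.810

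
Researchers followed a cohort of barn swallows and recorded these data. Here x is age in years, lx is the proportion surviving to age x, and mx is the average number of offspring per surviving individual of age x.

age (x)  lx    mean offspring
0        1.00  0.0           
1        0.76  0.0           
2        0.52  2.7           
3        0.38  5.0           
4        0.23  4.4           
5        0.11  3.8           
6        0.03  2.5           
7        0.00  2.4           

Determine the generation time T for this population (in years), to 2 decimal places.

3.14

lx·mx: 0, 0, 1.404, 1.9, 1.012, 0.418, 0.075, 0 → R0 = 4.809
x·lx·mx: 0, 0, 2.808, 5.7, 4.048, 2.09, 0.45, 0 → Σ = 15.096
T = 15.096 / 4.809 = 3.139114… → 3.14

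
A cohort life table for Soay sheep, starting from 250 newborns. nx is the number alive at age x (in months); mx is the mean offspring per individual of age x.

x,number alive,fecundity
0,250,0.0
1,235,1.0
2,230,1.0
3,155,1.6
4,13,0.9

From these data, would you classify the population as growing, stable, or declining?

lx = nx/n0 = nx/250: 1, 0.94, 0.92, 0.62, 0.052
R0 = Σ lx·mx = 0 + 0.94 + 0.92 + 0.992 + 0.0468 = 2.8988
R0 > 1, so the population is growing.

growing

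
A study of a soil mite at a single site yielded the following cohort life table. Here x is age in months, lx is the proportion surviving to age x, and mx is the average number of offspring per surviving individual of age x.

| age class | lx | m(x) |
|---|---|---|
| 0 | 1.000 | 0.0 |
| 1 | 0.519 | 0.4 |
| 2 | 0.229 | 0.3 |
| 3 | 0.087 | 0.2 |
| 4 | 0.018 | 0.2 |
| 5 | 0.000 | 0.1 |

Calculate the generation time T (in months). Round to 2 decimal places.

lx·mx: 0, 0.2076, 0.0687, 0.0174, 0.0036, 0 → R0 = 0.2973
x·lx·mx: 0, 0.2076, 0.1374, 0.0522, 0.0144, 0 → Σ = 0.4116
T = 0.4116 / 0.2973 = 1.38446… → 1.38

1.38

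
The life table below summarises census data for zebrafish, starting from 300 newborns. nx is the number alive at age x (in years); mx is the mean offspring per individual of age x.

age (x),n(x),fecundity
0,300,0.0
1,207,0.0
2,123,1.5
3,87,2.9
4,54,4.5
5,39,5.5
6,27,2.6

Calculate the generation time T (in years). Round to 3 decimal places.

lx = nx/n0 = nx/300: 1, 0.69, 0.41, 0.29, 0.18, 0.13, 0.09
lx·mx: 0, 0, 0.615, 0.841, 0.81, 0.715, 0.234 → R0 = 3.215
x·lx·mx: 0, 0, 1.23, 2.523, 3.24, 3.575, 1.404 → Σ = 11.972
T = 11.972 / 3.215 = 3.723795… → 3.724

3.724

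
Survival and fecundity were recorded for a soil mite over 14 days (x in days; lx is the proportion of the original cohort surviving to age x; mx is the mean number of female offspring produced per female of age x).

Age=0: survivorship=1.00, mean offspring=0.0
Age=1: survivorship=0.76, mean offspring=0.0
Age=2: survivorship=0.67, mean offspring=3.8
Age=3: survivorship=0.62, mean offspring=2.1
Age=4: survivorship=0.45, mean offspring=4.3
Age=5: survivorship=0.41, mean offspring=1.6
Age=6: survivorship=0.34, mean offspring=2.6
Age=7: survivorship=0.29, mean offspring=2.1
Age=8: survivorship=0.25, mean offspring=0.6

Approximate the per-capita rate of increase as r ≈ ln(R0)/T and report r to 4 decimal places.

R0 = Σ lx·mx = 0 + 0 + 2.546 + 1.302 + 1.935 + 0.656 + 0.884 + 0.609 + 0.15 = 8.082
Σ x·lx·mx = 30.785; T = 30.785/8.082 = 3.80908…
r ≈ ln(R0)/T = ln(8.082)/3.80908… = 0.548594… → 0.5486

0.5486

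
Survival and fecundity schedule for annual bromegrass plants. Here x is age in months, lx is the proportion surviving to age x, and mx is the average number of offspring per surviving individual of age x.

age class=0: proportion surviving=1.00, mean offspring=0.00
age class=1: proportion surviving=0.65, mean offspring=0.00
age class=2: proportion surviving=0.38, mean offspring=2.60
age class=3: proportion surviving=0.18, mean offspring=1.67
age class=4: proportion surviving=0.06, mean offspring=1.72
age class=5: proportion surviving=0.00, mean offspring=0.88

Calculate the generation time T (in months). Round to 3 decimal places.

lx·mx: 0, 0, 0.988, 0.3006, 0.1032, 0 → R0 = 1.3918
x·lx·mx: 0, 0, 1.976, 0.9018, 0.4128, 0 → Σ = 3.2906
T = 3.2906 / 1.3918 = 2.364276… → 2.364

2.364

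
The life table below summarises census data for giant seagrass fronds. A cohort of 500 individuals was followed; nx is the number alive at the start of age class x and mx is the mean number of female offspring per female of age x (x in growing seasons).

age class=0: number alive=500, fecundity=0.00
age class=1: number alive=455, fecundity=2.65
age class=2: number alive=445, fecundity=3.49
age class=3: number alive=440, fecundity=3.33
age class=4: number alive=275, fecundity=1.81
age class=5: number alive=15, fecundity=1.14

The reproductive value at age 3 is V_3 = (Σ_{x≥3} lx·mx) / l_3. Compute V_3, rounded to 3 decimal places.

4.500

lx = nx/n0 = nx/500: 1, 0.91, 0.89, 0.88, 0.55, 0.03
lx·mx for x ≥ 3: 2.9304, 0.9955, 0.0342 → sum = 3.9601
V_3 = 3.9601 / l_3 = 3.9601 / 0.88 = 4.500114… → 4.500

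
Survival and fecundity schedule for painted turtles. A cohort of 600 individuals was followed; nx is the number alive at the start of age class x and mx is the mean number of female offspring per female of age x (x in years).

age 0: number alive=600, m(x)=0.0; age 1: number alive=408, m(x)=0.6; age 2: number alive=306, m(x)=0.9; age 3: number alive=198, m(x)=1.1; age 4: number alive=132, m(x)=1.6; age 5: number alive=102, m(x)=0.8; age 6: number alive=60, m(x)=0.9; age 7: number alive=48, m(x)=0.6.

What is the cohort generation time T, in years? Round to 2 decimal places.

2.90

lx = nx/n0 = nx/600: 1, 0.68, 0.51, 0.33, 0.22, 0.17, 0.1, 0.08
lx·mx: 0, 0.408, 0.459, 0.363, 0.352, 0.136, 0.09, 0.048 → R0 = 1.856
x·lx·mx: 0, 0.408, 0.918, 1.089, 1.408, 0.68, 0.54, 0.336 → Σ = 5.379
T = 5.379 / 1.856 = 2.898168… → 2.90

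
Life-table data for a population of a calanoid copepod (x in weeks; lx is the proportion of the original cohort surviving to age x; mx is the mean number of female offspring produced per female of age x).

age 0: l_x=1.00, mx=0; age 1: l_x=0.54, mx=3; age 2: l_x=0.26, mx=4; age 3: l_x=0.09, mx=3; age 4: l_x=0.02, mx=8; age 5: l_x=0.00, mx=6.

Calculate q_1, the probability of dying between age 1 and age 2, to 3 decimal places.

0.519

q_1 = (l_1 − l_2) / l_1 = (0.54 − 0.26) / 0.54
     = 0.28 / 0.54 = 0.518519… → 0.519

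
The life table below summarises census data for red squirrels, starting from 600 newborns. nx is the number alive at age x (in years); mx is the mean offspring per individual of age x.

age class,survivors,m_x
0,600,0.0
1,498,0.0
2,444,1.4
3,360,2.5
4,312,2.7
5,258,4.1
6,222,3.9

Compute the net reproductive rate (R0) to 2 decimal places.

lx = nx/n0 = nx/600: 1, 0.83, 0.74, 0.6, 0.52, 0.43, 0.37
lx·mx by age: 0, 0, 1.036, 1.5, 1.404, 1.763, 1.443
R0 = Σ lx·mx = 7.146 → 7.15

7.15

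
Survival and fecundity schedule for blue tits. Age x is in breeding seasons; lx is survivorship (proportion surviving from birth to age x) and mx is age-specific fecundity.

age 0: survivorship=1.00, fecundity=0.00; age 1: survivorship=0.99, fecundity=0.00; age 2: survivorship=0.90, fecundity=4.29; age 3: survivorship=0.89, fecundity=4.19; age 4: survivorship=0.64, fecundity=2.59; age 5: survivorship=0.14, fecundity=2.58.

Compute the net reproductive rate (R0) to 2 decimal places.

lx·mx by age: 0, 0, 3.861, 3.7291, 1.6576, 0.3612
R0 = Σ lx·mx = 9.6089 → 9.61

9.61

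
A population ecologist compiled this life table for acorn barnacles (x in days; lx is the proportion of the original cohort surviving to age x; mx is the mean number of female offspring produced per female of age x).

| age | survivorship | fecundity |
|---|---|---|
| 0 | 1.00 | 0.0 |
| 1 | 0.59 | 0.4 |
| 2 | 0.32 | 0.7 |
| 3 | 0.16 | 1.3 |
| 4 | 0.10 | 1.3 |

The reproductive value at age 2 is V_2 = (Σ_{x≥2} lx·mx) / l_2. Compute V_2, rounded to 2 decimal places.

lx·mx for x ≥ 2: 0.224, 0.208, 0.13 → sum = 0.562
V_2 = 0.562 / l_2 = 0.562 / 0.32 = 1.75625 → 1.76

1.76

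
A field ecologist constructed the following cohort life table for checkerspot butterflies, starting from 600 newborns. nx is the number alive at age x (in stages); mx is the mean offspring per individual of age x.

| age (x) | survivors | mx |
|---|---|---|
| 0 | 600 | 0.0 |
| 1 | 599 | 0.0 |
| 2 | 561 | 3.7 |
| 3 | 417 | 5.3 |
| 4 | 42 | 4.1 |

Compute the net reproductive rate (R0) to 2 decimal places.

lx = nx/n0 = nx/600: 1, 0.99833…, 0.935, 0.695, 0.07
lx·mx by age: 0, 0, 3.4595, 3.6835, 0.287
R0 = Σ lx·mx = 7.43… → 7.43

7.43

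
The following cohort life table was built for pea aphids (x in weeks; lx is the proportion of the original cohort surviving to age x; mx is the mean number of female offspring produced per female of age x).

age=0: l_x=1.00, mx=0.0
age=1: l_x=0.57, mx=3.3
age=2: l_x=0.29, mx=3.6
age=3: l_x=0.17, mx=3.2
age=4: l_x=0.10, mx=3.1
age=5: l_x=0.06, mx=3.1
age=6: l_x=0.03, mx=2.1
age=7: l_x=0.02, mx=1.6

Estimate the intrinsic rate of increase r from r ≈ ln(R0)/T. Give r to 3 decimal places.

0.679

R0 = Σ lx·mx = 0 + 1.881 + 1.044 + 0.544 + 0.31 + 0.186 + 0.063 + 0.032 = 4.06
Σ x·lx·mx = 8.373; T = 8.373/4.06 = 2.06232…
r ≈ ln(R0)/T = ln(4.06)/2.06232… = 0.67942… → 0.679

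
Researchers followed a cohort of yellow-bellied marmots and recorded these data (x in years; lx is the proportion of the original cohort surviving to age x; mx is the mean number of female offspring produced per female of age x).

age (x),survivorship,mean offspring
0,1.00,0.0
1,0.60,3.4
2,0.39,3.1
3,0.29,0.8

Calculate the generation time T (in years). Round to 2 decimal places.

1.48

lx·mx: 0, 2.04, 1.209, 0.232 → R0 = 3.481
x·lx·mx: 0, 2.04, 2.418, 0.696 → Σ = 5.154
T = 5.154 / 3.481 = 1.480609… → 1.48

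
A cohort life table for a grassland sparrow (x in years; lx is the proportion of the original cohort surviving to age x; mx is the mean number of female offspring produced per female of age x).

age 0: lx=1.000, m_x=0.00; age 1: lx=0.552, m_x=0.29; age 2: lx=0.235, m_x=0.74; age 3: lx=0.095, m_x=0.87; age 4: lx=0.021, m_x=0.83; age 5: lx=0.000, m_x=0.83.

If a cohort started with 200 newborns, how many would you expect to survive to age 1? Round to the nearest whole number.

110

Expected survivors = N0 · l_1 = 200 × 0.552 = 110.4 → 110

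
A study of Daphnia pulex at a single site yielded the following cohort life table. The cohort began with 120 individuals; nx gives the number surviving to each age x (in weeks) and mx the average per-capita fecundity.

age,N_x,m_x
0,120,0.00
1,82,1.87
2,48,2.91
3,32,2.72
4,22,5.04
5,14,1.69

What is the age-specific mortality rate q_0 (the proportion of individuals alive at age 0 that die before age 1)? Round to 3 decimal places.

0.317

lx = nx/n0 = nx/120: 1, 0.68333…, 0.4, 0.26667…, 0.18333…, 0.11667…
q_0 = (l_0 − l_1) / l_0 = (1 − 0.683333…) / 1
     = 0.316667… / 1 = 0.316667… → 0.317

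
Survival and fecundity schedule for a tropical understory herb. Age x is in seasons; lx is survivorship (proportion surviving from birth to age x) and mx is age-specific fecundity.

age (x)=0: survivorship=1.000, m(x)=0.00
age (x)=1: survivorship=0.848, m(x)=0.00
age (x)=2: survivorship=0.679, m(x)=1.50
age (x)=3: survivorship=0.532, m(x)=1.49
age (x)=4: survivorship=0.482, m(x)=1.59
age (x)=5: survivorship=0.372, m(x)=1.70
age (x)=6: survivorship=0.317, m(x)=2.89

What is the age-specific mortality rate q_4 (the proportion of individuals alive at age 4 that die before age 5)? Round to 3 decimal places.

q_4 = (l_4 − l_5) / l_4 = (0.482 − 0.372) / 0.482
     = 0.11 / 0.482 = 0.228216… → 0.228

0.228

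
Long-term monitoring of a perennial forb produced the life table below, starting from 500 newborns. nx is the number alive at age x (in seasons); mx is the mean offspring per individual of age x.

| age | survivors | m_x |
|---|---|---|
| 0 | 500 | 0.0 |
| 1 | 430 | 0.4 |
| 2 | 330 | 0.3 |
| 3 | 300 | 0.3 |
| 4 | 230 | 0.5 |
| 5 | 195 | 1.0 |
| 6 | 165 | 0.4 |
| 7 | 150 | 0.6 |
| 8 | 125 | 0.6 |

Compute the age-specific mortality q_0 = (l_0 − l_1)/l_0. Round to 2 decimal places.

lx = nx/n0 = nx/500: 1, 0.86, 0.66, 0.6, 0.46, 0.39, 0.33, 0.3, 0.25
q_0 = (l_0 − l_1) / l_0 = (1 − 0.86) / 1
     = 0.14 / 1 = 0.14 → 0.14

0.14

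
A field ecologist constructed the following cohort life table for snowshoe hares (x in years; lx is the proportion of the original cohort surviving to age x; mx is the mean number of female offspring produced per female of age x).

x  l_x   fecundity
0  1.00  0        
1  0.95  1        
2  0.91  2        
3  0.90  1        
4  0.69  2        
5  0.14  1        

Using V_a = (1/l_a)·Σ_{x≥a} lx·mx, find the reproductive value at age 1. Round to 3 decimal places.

lx·mx for x ≥ 1: 0.95, 1.82, 0.9, 1.38, 0.14 → sum = 5.19
V_1 = 5.19 / l_1 = 5.19 / 0.95 = 5.463158… → 5.463

5.463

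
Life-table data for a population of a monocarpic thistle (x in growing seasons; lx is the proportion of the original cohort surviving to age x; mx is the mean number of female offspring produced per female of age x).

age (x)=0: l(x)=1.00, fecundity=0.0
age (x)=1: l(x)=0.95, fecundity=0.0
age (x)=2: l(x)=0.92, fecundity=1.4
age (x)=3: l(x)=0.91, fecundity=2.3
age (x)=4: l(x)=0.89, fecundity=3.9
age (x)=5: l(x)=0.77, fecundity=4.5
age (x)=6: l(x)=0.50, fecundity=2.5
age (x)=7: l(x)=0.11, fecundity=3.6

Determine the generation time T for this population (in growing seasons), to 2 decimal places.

lx·mx: 0, 0, 1.288, 2.093, 3.471, 3.465, 1.25, 0.396 → R0 = 11.963
x·lx·mx: 0, 0, 2.576, 6.279, 13.884, 17.325, 7.5, 2.772 → Σ = 50.336
T = 50.336 / 11.963 = 4.20764… → 4.21

4.21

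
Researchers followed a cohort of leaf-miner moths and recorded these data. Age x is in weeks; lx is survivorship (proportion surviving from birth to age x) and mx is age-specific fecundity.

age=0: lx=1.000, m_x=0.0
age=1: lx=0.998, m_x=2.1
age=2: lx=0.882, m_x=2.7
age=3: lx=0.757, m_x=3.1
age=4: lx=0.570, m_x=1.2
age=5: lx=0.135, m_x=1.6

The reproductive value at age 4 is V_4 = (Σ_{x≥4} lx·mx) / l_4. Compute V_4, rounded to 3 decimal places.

lx·mx for x ≥ 4: 0.684, 0.216 → sum = 0.9
V_4 = 0.9 / l_4 = 0.9 / 0.57 = 1.578947… → 1.579

1.579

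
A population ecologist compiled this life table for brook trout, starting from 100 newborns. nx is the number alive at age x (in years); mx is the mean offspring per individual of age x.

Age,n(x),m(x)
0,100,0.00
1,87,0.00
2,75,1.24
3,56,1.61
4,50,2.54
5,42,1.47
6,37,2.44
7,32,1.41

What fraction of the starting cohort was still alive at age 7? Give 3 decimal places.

0.320

l_7 = n_7/n_0 = 32/100 = 0.32 → 0.320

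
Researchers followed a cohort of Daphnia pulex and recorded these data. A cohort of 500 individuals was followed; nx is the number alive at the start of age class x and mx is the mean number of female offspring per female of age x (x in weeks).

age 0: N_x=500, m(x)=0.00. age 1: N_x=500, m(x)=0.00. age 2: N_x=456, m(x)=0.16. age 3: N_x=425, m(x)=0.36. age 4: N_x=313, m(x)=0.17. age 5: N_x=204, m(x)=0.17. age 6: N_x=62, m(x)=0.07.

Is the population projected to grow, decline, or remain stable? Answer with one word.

lx = nx/n0 = nx/500: 1, 1, 0.912, 0.85, 0.626, 0.408, 0.124
R0 = Σ lx·mx = 0 + 0 + 0.14592 + 0.306 + 0.10642 + 0.06936 + 0.00868 = 0.63638
R0 < 1, so the population is declining.

declining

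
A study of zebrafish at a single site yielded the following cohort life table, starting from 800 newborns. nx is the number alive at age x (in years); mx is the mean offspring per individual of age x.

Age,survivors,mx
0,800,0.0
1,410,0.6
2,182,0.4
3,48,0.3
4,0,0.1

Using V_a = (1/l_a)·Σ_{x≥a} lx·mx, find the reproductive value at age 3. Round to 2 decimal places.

lx = nx/n0 = nx/800: 1, 0.5125, 0.2275, 0.06, 0
lx·mx for x ≥ 3: 0.018, 0 → sum = 0.018
V_3 = 0.018 / l_3 = 0.018 / 0.06 = 0.3 → 0.30

0.30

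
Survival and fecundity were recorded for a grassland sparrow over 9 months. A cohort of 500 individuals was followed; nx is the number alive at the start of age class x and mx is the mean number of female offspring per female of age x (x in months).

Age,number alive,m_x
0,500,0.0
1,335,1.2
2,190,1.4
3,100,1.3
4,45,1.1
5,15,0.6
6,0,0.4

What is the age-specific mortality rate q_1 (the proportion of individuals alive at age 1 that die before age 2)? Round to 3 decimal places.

0.433

lx = nx/n0 = nx/500: 1, 0.67, 0.38, 0.2, 0.09, 0.03, 0
q_1 = (l_1 − l_2) / l_1 = (0.67 − 0.38) / 0.67
     = 0.29 / 0.67 = 0.432836… → 0.433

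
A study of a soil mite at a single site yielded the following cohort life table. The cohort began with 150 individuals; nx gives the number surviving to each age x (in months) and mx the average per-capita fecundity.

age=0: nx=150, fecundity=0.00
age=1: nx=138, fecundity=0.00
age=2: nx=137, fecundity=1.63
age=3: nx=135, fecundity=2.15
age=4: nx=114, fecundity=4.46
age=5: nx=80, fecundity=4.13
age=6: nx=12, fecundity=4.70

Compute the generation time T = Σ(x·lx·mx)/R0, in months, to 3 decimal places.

lx = nx/n0 = nx/150: 1, 0.92, 0.91333…, 0.9, 0.76, 0.53333…, 0.08
lx·mx: 0, 0, 1.488733…, 1.935, 3.3896, 2.202667…, 0.376 → R0 = 9.392…
x·lx·mx: 0, 0, 2.977467…, 5.805, 13.5584, 11.013333…, 2.256 → Σ = 35.6102…
T = 35.6102… / 9.392… = 3.791546… → 3.792

3.792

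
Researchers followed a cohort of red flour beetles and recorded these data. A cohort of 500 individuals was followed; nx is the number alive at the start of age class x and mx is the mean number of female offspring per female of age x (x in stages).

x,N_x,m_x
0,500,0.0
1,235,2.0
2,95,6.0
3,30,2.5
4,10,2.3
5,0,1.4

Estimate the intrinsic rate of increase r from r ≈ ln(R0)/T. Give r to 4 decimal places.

0.4857

lx = nx/n0 = nx/500: 1, 0.47, 0.19, 0.06, 0.02, 0
R0 = Σ lx·mx = 0 + 0.94 + 1.14 + 0.15 + 0.046 + 0 = 2.276
Σ x·lx·mx = 3.854; T = 3.854/2.276 = 1.69332…
r ≈ ln(R0)/T = ln(2.276)/1.69332… = 0.485684… → 0.4857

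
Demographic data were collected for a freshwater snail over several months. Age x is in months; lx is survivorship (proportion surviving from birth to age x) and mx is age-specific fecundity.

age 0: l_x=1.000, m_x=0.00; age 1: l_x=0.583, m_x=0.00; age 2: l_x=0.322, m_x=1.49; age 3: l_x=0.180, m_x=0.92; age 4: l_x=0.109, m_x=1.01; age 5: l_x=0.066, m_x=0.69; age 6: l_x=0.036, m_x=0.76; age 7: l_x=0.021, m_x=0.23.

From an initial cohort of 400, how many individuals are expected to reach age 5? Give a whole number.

Expected survivors = N0 · l_5 = 400 × 0.066 = 26.4 → 26

26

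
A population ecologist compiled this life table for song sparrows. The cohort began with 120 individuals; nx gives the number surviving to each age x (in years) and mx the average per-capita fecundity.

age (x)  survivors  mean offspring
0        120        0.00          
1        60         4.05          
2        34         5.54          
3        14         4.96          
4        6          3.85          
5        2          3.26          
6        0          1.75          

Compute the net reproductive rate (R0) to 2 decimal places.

4.42

lx = nx/n0 = nx/120: 1, 0.5, 0.28333…, 0.11667…, 0.05, 0.01667…, 0
lx·mx by age: 0, 2.025, 1.569667…, 0.578667…, 0.1925, 0.054333…, 0
R0 = Σ lx·mx = 4.420167… → 4.42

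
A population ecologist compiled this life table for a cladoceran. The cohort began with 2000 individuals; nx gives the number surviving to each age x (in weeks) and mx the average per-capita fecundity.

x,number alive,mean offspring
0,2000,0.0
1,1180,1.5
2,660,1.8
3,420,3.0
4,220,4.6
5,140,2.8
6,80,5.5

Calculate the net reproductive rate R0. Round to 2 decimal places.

lx = nx/n0 = nx/2000: 1, 0.59, 0.33, 0.21, 0.11, 0.07, 0.04
lx·mx by age: 0, 0.885, 0.594, 0.63, 0.506, 0.196, 0.22
R0 = Σ lx·mx = 3.031 → 3.03

3.03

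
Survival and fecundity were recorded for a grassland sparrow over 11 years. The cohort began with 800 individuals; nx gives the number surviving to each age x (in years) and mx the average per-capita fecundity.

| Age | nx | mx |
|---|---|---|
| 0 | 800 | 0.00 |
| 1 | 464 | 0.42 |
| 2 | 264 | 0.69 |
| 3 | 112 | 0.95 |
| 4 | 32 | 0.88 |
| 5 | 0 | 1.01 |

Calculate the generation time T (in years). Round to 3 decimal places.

lx = nx/n0 = nx/800: 1, 0.58, 0.33, 0.14, 0.04, 0
lx·mx: 0, 0.2436, 0.2277, 0.133, 0.0352, 0 → R0 = 0.6395
x·lx·mx: 0, 0.2436, 0.4554, 0.399, 0.1408, 0 → Σ = 1.2388
T = 1.2388 / 0.6395 = 1.937138… → 1.937

1.937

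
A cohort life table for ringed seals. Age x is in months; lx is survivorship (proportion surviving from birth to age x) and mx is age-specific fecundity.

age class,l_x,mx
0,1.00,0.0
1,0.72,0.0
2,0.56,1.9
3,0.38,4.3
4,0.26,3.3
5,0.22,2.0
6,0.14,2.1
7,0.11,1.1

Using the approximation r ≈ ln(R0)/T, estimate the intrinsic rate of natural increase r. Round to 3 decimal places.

0.429

R0 = Σ lx·mx = 0 + 0 + 1.064 + 1.634 + 0.858 + 0.44 + 0.294 + 0.121 = 4.411
Σ x·lx·mx = 15.273; T = 15.273/4.411 = 3.46248…
r ≈ ln(R0)/T = ln(4.411)/3.46248… = 0.42862… → 0.429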